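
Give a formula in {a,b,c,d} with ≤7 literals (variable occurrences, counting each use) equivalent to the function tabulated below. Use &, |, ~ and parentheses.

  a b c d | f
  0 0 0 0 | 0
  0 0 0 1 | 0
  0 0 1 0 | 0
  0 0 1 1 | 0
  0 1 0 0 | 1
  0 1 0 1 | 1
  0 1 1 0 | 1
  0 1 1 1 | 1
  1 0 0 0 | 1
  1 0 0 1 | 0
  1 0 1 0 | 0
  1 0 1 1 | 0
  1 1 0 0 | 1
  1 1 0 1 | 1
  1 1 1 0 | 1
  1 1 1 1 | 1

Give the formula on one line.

(b | (a & ((~c & ~d) | b)))

  ~c = 1100110011001100
  ~d = 1010101010101010
  (~c & ~d) = 1000100010001000
  ((~c & ~d) | b) = 1000111110001111
  (a & ((~c & ~d) | b)) = 0000000010001111
  (b | (a & ((~c & ~d) | b))) = 0000111110001111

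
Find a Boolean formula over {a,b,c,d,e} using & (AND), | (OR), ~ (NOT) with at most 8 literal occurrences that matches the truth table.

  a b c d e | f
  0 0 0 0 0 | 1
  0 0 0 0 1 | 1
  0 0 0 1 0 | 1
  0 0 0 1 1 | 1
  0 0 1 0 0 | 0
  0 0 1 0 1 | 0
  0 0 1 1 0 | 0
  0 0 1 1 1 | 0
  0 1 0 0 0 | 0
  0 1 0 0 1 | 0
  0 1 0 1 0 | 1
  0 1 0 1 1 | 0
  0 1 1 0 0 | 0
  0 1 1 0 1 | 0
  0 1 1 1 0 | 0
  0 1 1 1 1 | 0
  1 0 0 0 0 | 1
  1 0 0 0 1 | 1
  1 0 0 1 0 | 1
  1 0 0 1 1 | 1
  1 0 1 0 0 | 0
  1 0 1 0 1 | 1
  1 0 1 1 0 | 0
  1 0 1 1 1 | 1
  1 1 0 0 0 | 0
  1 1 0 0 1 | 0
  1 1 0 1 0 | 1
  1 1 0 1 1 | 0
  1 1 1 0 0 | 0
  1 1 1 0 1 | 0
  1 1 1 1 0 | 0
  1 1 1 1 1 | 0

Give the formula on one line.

  ~c = 11110000111100001111000011110000
  (e & a) = 00000000000000000101010101010101
  (~c | (e & a)) = 11110000111100001111010111110101
  ~b = 11111111000000001111111100000000
  ~e = 10101010101010101010101010101010
  (d & ~e) = 00100010001000100010001000100010
  (~b | (d & ~e)) = 11111111001000101111111100100010
  ((~c | (e & a)) & (~b | (d & ~e))) = 11110000001000001111010100100000

((~c | (e & a)) & (~b | (d & ~e)))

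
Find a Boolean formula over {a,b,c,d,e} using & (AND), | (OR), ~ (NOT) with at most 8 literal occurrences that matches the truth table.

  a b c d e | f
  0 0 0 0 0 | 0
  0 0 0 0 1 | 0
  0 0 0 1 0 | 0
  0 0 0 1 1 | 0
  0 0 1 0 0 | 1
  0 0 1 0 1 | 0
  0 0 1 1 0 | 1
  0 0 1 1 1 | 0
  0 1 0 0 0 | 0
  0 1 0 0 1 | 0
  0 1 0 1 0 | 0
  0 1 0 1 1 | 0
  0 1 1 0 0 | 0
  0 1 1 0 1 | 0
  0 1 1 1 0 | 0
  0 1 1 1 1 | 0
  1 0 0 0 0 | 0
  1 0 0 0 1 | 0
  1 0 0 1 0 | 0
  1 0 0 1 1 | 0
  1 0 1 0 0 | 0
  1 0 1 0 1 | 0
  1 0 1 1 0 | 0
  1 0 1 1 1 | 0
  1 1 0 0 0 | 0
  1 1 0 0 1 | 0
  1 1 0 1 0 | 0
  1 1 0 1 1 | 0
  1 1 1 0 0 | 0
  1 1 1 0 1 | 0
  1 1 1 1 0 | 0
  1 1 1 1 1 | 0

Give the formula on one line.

  ~b = 11111111000000001111111100000000
  (~b | d) = 11111111001100111111111100110011
  ~e = 10101010101010101010101010101010
  ~a = 11111111111111110000000000000000
  (c & ~a) = 00001111000011110000000000000000
  (~e & (c & ~a)) = 00001010000010100000000000000000
  ((~b | d) & (~e & (c & ~a))) = 00001010000000100000000000000000
  (((~b | d) & (~e & (c & ~a))) & ~b) = 00001010000000000000000000000000

(((~b | d) & (~e & (c & ~a))) & ~b)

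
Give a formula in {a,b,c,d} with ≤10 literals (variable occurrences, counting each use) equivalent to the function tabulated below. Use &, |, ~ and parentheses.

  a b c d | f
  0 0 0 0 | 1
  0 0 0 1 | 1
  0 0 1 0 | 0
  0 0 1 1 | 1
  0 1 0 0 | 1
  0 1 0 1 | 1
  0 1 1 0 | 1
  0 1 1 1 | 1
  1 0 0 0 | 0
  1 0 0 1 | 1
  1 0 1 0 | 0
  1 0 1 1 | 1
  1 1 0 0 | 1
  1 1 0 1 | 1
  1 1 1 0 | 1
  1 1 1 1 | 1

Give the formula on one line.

(((~c | b) | d) & ((b | (~a | d)) | ((b & ~c) | c)))

  ~c = 1100110011001100
  (~c | b) = 1100111111001111
  ((~c | b) | d) = 1101111111011111
  ~a = 1111111100000000
  (~a | d) = 1111111101010101
  (b | (~a | d)) = 1111111101011111
  (b & ~c) = 0000110000001100
  ((b & ~c) | c) = 0011111100111111
  ((b | (~a | d)) | ((b & ~c) | c)) = 1111111101111111
  (((~c | b) | d) & ((b | (~a | d)) | ((b & ~c) | c))) = 1101111101011111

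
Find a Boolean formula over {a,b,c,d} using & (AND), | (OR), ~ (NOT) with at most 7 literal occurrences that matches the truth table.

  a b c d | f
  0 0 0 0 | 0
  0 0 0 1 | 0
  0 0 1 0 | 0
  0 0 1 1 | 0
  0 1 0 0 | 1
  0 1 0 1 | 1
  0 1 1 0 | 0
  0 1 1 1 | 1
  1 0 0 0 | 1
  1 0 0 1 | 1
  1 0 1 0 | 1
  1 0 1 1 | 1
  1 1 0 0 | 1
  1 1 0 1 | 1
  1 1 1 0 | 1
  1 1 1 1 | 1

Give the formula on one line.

((a | b) & ((d | ~c) | (d | a)))

  (a | b) = 0000111111111111
  ~c = 1100110011001100
  (d | ~c) = 1101110111011101
  (d | a) = 0101010111111111
  ((d | ~c) | (d | a)) = 1101110111111111
  ((a | b) & ((d | ~c) | (d | a))) = 0000110111111111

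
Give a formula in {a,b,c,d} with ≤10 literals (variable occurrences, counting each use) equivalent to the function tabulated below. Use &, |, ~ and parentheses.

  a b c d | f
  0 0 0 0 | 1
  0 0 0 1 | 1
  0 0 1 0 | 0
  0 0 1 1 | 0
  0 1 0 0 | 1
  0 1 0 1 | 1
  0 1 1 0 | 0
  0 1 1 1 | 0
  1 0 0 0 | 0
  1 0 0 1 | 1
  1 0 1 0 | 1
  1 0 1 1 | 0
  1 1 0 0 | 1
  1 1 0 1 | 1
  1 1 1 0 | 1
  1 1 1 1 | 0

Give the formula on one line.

  ~a = 1111111100000000
  ~c = 1100110011001100
  (~a & ~c) = 1100110000000000
  (d | c) = 0111011101110111
  ((d | c) | b) = 0111111101111111
  ~d = 1010101010101010
  (~d & a) = 0000000010101010
  (~c | (~d & a)) = 1100110011101110
  (((d | c) | b) & (~c | (~d & a))) = 0100110001101110
  ((~a & ~c) | (((d | c) | b) & (~c | (~d & a)))) = 1100110001101110

((~a & ~c) | (((d | c) | b) & (~c | (~d & a))))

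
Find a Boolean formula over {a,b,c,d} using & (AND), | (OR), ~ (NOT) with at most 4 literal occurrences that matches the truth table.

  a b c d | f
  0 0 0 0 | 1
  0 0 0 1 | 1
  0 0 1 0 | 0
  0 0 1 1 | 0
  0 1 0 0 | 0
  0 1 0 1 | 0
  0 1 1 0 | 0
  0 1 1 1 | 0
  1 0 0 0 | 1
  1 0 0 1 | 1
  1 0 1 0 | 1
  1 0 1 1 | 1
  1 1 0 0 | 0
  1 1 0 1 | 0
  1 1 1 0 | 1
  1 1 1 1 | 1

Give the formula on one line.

((~c | a) & (c | ~b))

  ~c = 1100110011001100
  (~c | a) = 1100110011111111
  ~b = 1111000011110000
  (c | ~b) = 1111001111110011
  ((~c | a) & (c | ~b)) = 1100000011110011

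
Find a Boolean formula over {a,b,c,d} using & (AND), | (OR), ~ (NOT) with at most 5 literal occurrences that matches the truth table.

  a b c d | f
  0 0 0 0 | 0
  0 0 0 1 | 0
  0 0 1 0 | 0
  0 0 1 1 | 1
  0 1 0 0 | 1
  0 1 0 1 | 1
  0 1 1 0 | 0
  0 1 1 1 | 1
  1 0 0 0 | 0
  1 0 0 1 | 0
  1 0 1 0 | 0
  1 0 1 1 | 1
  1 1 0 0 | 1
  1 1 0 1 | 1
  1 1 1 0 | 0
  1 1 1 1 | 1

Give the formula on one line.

  (c | b) = 0011111100111111
  ~c = 1100110011001100
  (d | ~c) = 1101110111011101
  ((c | b) & (d | ~c)) = 0001110100011101

((c | b) & (d | ~c))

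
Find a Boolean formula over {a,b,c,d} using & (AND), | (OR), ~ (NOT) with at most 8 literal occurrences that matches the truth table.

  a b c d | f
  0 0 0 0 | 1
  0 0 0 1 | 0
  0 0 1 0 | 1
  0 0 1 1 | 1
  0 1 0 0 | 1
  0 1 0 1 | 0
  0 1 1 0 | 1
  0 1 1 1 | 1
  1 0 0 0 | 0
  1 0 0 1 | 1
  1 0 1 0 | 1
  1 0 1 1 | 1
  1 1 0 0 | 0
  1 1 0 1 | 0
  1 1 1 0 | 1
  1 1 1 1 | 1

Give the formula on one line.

  (d | c) = 0111011101110111
  (a & (d | c)) = 0000000001110111
  ~a = 1111111100000000
  ((a & (d | c)) | ~a) = 1111111101110111
  ~b = 1111000011110000
  (a & ~b) = 0000000011110000
  ~d = 1010101010101010
  (~d | c) = 1011101110111011
  ((a & ~b) | (~d | c)) = 1011101111111011
  (((a & (d | c)) | ~a) & ((a & ~b) | (~d | c))) = 1011101101110011

(((a & (d | c)) | ~a) & ((a & ~b) | (~d | c)))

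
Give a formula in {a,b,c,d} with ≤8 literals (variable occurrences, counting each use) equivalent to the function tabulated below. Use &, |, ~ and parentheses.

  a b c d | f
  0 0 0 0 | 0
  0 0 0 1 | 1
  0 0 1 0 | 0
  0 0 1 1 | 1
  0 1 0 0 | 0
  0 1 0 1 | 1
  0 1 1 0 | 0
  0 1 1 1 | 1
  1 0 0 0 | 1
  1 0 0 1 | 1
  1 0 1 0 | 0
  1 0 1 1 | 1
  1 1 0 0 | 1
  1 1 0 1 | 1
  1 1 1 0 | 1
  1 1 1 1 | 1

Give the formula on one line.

  (d | a) = 0101010111111111
  (b | d) = 0101111101011111
  ~c = 1100110011001100
  ((b | d) | ~c) = 1101111111011111
  ((d | a) & ((b | d) | ~c)) = 0101010111011111

((d | a) & ((b | d) | ~c))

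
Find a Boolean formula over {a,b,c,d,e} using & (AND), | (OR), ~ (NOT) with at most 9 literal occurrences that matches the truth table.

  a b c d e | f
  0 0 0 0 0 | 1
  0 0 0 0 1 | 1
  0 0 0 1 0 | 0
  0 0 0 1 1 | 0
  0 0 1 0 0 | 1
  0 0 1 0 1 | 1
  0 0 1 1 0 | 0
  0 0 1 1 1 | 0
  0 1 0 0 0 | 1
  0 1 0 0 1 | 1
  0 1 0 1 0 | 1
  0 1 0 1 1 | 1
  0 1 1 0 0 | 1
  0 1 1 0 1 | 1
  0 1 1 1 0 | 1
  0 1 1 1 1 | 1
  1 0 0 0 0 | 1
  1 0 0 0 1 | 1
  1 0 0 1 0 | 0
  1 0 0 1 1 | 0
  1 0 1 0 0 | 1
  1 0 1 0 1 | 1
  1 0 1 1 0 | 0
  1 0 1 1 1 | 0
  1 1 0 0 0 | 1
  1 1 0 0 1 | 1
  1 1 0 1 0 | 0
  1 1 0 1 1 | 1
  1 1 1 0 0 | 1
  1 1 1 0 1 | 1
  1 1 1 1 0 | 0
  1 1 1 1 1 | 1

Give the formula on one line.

(~d | ((b | ~d) & (e | (((~d | b) & (c | ~e)) & ~a))))

  ~d = 11001100110011001100110011001100
  (b | ~d) = 11001100111111111100110011111111
  (~d | b) = 11001100111111111100110011111111
  ~e = 10101010101010101010101010101010
  (c | ~e) = 10101111101011111010111110101111
  ((~d | b) & (c | ~e)) = 10001100101011111000110010101111
  ~a = 11111111111111110000000000000000
  (((~d | b) & (c | ~e)) & ~a) = 10001100101011110000000000000000
  (e | (((~d | b) & (c | ~e)) & ~a)) = 11011101111111110101010101010101
  ((b | ~d) & (e | (((~d | b) & (c | ~e)) & ~a))) = 11001100111111110100010001010101
  (~d | ((b | ~d) & (e | (((~d | b) & (c | ~e)) & ~a)))) = 11001100111111111100110011011101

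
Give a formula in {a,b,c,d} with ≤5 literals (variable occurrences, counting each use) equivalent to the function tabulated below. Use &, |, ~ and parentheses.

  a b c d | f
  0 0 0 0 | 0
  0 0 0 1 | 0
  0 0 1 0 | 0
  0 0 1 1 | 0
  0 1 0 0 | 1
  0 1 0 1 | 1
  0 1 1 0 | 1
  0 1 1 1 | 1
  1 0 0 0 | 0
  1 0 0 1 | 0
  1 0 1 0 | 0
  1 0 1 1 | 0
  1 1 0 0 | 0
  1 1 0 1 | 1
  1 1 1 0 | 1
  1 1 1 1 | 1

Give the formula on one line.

  ~a = 1111111100000000
  (b & c) = 0000001100000011
  (d | (b & c)) = 0101011101010111
  (~a | (d | (b & c))) = 1111111101010111
  (b & (~a | (d | (b & c)))) = 0000111100000111

(b & (~a | (d | (b & c))))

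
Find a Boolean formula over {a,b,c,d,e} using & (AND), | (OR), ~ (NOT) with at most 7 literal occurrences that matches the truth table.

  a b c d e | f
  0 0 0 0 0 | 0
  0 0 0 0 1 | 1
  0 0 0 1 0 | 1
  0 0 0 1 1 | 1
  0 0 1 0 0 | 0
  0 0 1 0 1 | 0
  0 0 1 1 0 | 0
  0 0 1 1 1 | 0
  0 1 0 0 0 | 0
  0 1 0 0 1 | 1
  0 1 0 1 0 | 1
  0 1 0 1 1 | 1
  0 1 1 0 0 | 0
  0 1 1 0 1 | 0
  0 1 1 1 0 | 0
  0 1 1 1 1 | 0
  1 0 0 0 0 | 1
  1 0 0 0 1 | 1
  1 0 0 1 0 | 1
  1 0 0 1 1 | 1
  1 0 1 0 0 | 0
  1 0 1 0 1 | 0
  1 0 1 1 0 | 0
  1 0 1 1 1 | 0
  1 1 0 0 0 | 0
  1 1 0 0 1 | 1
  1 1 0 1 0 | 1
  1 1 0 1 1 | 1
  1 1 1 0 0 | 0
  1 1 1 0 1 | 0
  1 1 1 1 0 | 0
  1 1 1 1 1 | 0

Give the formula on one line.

(~c & ((d | (~d & e)) | (a & ~b)))

  ~c = 11110000111100001111000011110000
  ~d = 11001100110011001100110011001100
  (~d & e) = 01000100010001000100010001000100
  (d | (~d & e)) = 01110111011101110111011101110111
  ~b = 11111111000000001111111100000000
  (a & ~b) = 00000000000000001111111100000000
  ((d | (~d & e)) | (a & ~b)) = 01110111011101111111111101110111
  (~c & ((d | (~d & e)) | (a & ~b))) = 01110000011100001111000001110000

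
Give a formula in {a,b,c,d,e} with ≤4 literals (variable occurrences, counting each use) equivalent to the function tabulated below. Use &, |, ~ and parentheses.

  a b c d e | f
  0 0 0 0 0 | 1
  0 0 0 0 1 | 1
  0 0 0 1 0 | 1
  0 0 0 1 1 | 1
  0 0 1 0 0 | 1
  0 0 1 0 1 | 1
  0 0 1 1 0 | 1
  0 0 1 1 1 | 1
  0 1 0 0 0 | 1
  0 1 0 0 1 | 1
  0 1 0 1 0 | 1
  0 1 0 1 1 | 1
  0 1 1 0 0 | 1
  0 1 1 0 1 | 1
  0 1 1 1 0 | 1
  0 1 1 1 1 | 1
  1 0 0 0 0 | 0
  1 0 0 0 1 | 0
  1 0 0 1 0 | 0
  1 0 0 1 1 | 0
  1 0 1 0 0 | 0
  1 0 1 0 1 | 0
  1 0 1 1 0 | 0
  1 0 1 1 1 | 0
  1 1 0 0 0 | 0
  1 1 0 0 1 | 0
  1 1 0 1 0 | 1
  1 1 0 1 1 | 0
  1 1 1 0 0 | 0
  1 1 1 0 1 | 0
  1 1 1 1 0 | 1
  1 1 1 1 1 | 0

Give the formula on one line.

  ~e = 10101010101010101010101010101010
  (d & ~e) = 00100010001000100010001000100010
  ((d & ~e) & b) = 00000000001000100000000000100010
  ~a = 11111111111111110000000000000000
  (((d & ~e) & b) | ~a) = 11111111111111110000000000100010

(((d & ~e) & b) | ~a)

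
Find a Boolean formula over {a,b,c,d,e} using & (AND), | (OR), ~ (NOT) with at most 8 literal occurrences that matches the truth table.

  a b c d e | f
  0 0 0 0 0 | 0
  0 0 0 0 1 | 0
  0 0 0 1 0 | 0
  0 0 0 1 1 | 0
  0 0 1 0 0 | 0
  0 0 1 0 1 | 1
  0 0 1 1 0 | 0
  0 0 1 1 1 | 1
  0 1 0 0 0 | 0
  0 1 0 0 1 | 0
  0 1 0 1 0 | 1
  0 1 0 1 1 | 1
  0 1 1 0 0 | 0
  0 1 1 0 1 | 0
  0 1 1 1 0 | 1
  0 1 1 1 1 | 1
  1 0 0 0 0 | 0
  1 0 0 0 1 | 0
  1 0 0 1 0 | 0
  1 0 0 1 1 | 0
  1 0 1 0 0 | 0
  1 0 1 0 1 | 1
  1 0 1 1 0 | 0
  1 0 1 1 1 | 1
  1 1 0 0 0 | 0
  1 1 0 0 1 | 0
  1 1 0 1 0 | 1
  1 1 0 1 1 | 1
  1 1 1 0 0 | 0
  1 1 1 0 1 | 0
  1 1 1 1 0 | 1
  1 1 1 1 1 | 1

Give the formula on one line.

  ~b = 11111111000000001111111100000000
  (~b & e) = 01010101000000000101010100000000
  (~b & c) = 00001111000000000000111100000000
  ((~b & e) & (~b & c)) = 00000101000000000000010100000000
  (d & b) = 00000000001100110000000000110011
  (((~b & e) & (~b & c)) | (d & b)) = 00000101001100110000010100110011

(((~b & e) & (~b & c)) | (d & b))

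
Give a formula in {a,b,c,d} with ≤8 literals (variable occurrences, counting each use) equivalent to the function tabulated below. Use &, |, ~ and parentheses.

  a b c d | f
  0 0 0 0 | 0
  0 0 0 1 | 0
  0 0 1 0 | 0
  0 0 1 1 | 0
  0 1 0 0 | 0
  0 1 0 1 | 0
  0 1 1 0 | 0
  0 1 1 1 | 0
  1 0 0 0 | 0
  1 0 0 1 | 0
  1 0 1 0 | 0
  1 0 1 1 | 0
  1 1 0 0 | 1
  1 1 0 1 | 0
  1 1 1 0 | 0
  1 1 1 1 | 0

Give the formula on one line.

((~c | (~a & b)) & ((~d & a) & (b | (c & ~a))))

  ~c = 1100110011001100
  ~a = 1111111100000000
  (~a & b) = 0000111100000000
  (~c | (~a & b)) = 1100111111001100
  ~d = 1010101010101010
  (~d & a) = 0000000010101010
  (c & ~a) = 0011001100000000
  (b | (c & ~a)) = 0011111100001111
  ((~d & a) & (b | (c & ~a))) = 0000000000001010
  ((~c | (~a & b)) & ((~d & a) & (b | (c & ~a)))) = 0000000000001000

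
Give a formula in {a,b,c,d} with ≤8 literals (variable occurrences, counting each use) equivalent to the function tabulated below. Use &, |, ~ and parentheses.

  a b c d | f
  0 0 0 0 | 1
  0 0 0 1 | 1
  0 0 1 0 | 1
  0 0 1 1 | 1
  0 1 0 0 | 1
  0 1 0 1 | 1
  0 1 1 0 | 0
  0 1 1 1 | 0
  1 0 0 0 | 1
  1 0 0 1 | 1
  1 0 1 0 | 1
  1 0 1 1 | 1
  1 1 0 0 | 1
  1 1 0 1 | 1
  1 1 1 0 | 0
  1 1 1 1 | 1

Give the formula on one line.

  ~d = 1010101010101010
  (~d | c) = 1011101110111011
  ((~d | c) | a) = 1011101111111111
  ~c = 1100110011001100
  (((~d | c) | a) & ~c) = 1000100011001100
  ~b = 1111000011110000
  ((((~d | c) | a) & ~c) | ~b) = 1111100011111100
  (a | ~c) = 1100110011111111
  (d & (a | ~c)) = 0100010001010101
  (((((~d | c) | a) & ~c) | ~b) | (d & (a | ~c))) = 1111110011111101

(((((~d | c) | a) & ~c) | ~b) | (d & (a | ~c)))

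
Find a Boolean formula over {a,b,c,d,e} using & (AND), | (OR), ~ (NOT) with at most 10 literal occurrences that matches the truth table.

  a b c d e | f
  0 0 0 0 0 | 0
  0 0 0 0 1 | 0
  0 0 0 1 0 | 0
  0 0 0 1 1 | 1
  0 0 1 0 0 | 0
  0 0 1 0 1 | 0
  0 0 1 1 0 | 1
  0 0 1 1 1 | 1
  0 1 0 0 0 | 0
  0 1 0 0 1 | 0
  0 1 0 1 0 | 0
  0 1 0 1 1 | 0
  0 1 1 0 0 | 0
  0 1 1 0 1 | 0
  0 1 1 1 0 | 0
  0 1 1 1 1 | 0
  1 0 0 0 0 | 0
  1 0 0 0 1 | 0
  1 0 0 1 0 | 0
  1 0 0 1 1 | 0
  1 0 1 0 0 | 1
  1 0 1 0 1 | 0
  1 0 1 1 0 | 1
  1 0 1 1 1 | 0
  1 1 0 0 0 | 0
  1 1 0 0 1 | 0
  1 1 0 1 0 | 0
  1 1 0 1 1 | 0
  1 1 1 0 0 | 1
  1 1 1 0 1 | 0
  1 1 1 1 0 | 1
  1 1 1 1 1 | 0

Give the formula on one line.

  (e | c) = 01011111010111110101111101011111
  (d | b) = 00110011111111110011001111111111
  ~a = 11111111111111110000000000000000
  (~a | b) = 11111111111111110000000011111111
  ~b = 11111111000000001111111100000000
  ((~a | b) & ~b) = 11111111000000000000000000000000
  ((d | b) & ((~a | b) & ~b)) = 00110011000000000000000000000000
  ~e = 10101010101010101010101010101010
  (~e & a) = 00000000000000001010101010101010
  (((d | b) & ((~a | b) & ~b)) | (~e & a)) = 00110011000000001010101010101010
  ((e | c) & (((d | b) & ((~a | b) & ~b)) | (~e & a))) = 00010011000000000000101000001010

((e | c) & (((d | b) & ((~a | b) & ~b)) | (~e & a)))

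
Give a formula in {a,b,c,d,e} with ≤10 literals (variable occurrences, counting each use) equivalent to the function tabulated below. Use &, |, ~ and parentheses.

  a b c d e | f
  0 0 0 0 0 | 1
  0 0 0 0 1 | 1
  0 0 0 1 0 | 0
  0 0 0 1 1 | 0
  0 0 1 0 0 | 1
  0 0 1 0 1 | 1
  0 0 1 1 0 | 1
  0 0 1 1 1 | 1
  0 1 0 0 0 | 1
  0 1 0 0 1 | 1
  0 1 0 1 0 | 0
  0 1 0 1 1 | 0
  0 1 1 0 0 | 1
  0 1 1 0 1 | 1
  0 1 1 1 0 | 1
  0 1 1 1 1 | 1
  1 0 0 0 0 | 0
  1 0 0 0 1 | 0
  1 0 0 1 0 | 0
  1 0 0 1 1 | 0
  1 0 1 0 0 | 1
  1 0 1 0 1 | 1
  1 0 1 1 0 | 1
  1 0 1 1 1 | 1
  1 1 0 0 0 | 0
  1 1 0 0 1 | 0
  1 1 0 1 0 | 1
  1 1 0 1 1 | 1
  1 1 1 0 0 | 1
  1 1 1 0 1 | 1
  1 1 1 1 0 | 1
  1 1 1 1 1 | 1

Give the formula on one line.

  ~d = 11001100110011001100110011001100
  ~a = 11111111111111110000000000000000
  (d | ~a) = 11111111111111110011001100110011
  (~d & (d | ~a)) = 11001100110011000000000000000000
  (a & d) = 00000000000000000011001100110011
  ((a & d) | c) = 00001111000011110011111100111111
  (c | b) = 00001111111111110000111111111111
  (((a & d) | c) & (c | b)) = 00001111000011110000111100111111
  ((~d & (d | ~a)) | (((a & d) | c) & (c | b))) = 11001111110011110000111100111111

((~d & (d | ~a)) | (((a & d) | c) & (c | b)))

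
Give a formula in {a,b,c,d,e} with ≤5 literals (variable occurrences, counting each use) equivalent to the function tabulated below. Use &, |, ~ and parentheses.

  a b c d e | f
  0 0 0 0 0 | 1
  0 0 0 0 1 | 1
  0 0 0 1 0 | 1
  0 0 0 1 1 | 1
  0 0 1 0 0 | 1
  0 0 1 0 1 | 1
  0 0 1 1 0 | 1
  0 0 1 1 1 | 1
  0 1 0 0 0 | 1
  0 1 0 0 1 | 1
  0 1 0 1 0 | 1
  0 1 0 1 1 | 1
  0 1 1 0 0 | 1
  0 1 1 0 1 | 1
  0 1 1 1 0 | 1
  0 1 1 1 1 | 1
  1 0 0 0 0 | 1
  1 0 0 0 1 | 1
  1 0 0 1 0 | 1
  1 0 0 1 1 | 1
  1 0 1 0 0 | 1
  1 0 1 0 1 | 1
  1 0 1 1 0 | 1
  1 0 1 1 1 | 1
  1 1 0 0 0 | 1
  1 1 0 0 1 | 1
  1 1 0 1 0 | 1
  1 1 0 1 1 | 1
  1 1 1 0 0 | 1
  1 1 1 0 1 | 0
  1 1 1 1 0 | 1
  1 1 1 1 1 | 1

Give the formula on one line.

  ~a = 11111111111111110000000000000000
  (d | ~a) = 11111111111111110011001100110011
  ~b = 11111111000000001111111100000000
  ((d | ~a) | ~b) = 11111111111111111111111100110011
  ~e = 10101010101010101010101010101010
  ~c = 11110000111100001111000011110000
  (~e | ~c) = 11111010111110101111101011111010
  (((d | ~a) | ~b) | (~e | ~c)) = 11111111111111111111111111111011

(((d | ~a) | ~b) | (~e | ~c))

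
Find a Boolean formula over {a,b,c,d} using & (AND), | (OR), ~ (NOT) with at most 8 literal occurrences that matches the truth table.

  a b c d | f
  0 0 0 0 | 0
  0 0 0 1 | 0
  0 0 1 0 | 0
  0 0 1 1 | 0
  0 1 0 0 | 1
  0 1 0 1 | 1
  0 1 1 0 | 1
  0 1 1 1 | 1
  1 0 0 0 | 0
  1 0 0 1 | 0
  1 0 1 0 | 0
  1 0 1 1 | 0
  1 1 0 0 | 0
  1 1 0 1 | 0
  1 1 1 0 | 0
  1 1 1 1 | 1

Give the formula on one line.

  (b | a) = 0000111111111111
  ~a = 1111111100000000
  ((b | a) & ~a) = 0000111100000000
  (b & d) = 0000010100000101
  (d & c) = 0001000100010001
  ((b & d) & (d & c)) = 0000000100000001
  (((b | a) & ~a) | ((b & d) & (d & c))) = 0000111100000001

(((b | a) & ~a) | ((b & d) & (d & c)))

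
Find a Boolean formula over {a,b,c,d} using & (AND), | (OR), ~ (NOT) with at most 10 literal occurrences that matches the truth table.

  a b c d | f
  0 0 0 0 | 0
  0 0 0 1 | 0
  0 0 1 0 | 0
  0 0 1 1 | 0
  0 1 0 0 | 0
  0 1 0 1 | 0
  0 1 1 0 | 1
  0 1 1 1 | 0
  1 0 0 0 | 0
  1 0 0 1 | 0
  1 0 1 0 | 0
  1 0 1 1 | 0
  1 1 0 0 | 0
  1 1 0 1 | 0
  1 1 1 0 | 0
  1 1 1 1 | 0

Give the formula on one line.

  (c & b) = 0000001100000011
  (a & b) = 0000000000001111
  ~d = 1010101010101010
  ((a & b) | ~d) = 1010101010101111
  (a | ((a & b) | ~d)) = 1010101011111111
  ~b = 1111000011110000
  ~a = 1111111100000000
  (~b | ~a) = 1111111111110000
  ((a | ((a & b) | ~d)) & (~b | ~a)) = 1010101011110000
  ((c & b) & ((a | ((a & b) | ~d)) & (~b | ~a))) = 0000001000000000

((c & b) & ((a | ((a & b) | ~d)) & (~b | ~a)))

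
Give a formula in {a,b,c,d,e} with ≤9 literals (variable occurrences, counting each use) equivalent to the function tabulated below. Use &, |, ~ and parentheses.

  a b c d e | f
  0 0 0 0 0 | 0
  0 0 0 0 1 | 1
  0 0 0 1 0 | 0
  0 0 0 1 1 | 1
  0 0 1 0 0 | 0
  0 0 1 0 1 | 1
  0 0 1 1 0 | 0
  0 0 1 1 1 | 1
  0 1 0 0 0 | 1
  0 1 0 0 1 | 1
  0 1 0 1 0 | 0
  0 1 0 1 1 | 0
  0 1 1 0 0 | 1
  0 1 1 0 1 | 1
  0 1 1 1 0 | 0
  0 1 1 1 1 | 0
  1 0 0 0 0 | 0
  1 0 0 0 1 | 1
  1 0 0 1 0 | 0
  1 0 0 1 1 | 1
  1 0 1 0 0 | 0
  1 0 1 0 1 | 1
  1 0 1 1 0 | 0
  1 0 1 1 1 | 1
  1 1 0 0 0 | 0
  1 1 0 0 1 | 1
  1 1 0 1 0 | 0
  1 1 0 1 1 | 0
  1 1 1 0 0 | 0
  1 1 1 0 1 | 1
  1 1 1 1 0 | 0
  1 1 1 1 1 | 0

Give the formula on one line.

(((~d & (e | ~a)) & (e | (b | d))) | (~b & e))

  ~d = 11001100110011001100110011001100
  ~a = 11111111111111110000000000000000
  (e | ~a) = 11111111111111110101010101010101
  (~d & (e | ~a)) = 11001100110011000100010001000100
  (b | d) = 00110011111111110011001111111111
  (e | (b | d)) = 01110111111111110111011111111111
  ((~d & (e | ~a)) & (e | (b | d))) = 01000100110011000100010001000100
  ~b = 11111111000000001111111100000000
  (~b & e) = 01010101000000000101010100000000
  (((~d & (e | ~a)) & (e | (b | d))) | (~b & e)) = 01010101110011000101010101000100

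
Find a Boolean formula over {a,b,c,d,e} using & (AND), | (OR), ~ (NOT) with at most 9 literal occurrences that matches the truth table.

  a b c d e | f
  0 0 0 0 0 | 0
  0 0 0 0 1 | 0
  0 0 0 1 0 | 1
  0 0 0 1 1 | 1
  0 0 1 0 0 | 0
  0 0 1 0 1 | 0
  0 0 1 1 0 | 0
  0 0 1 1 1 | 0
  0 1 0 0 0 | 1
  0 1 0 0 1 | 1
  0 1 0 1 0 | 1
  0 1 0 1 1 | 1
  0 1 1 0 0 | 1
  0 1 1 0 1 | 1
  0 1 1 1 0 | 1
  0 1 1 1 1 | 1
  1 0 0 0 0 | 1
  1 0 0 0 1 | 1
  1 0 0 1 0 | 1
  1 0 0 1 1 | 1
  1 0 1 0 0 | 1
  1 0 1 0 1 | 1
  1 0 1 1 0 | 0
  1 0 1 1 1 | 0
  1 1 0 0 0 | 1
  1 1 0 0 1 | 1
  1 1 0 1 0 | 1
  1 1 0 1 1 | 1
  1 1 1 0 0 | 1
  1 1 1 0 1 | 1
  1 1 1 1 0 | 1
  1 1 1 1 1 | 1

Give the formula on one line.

((~d & a) | ((~c & d) | ((a & ~c) | b)))

  ~d = 11001100110011001100110011001100
  (~d & a) = 00000000000000001100110011001100
  ~c = 11110000111100001111000011110000
  (~c & d) = 00110000001100000011000000110000
  (a & ~c) = 00000000000000001111000011110000
  ((a & ~c) | b) = 00000000111111111111000011111111
  ((~c & d) | ((a & ~c) | b)) = 00110000111111111111000011111111
  ((~d & a) | ((~c & d) | ((a & ~c) | b))) = 00110000111111111111110011111111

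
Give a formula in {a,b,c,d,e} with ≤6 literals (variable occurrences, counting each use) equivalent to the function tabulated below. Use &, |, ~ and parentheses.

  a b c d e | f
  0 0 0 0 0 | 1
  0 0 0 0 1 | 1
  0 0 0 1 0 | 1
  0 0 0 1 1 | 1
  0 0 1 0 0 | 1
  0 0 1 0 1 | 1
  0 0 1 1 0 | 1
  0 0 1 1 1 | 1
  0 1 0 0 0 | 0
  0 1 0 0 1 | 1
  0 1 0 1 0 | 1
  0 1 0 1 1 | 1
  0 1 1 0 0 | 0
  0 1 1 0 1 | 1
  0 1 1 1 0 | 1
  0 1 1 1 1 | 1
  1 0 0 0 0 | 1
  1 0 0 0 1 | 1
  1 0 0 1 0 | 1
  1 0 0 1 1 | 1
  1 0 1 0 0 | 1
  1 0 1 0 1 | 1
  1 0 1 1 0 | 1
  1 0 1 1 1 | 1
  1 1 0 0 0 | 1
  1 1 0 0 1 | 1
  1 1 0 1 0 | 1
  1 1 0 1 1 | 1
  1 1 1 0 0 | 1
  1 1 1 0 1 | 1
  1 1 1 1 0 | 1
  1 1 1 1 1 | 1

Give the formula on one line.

(((d | ~b) | e) | (e | a))

  ~b = 11111111000000001111111100000000
  (d | ~b) = 11111111001100111111111100110011
  ((d | ~b) | e) = 11111111011101111111111101110111
  (e | a) = 01010101010101011111111111111111
  (((d | ~b) | e) | (e | a)) = 11111111011101111111111111111111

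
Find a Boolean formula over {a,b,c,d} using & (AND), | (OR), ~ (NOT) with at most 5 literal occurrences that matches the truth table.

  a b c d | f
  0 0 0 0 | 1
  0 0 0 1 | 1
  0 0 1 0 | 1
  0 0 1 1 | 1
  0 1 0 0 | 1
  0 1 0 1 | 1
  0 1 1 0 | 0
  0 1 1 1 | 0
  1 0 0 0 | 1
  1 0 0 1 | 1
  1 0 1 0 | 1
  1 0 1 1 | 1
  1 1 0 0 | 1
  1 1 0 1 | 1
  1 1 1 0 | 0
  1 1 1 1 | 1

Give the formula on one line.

((a & d) | (~b | ~c))

  (a & d) = 0000000001010101
  ~b = 1111000011110000
  ~c = 1100110011001100
  (~b | ~c) = 1111110011111100
  ((a & d) | (~b | ~c)) = 1111110011111101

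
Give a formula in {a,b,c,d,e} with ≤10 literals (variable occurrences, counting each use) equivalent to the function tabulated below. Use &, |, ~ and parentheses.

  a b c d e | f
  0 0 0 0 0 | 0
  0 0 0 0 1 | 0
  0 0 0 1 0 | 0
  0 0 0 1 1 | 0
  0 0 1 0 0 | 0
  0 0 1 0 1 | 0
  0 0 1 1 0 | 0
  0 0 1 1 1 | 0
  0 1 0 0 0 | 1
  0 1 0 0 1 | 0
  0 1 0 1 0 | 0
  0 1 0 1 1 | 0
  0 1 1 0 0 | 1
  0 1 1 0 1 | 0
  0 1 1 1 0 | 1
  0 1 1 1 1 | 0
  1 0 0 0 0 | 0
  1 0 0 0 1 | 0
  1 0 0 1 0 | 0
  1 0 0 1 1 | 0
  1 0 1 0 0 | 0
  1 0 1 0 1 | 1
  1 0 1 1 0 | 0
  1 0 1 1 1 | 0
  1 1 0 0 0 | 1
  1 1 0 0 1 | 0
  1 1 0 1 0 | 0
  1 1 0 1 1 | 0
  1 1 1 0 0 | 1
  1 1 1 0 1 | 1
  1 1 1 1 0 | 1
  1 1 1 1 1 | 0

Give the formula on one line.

(((~d | c) & (b & ~e)) | (~d & (e & ((c & a) | ~e))))

  ~d = 11001100110011001100110011001100
  (~d | c) = 11001111110011111100111111001111
  ~e = 10101010101010101010101010101010
  (b & ~e) = 00000000101010100000000010101010
  ((~d | c) & (b & ~e)) = 00000000100010100000000010001010
  (c & a) = 00000000000000000000111100001111
  ((c & a) | ~e) = 10101010101010101010111110101111
  (e & ((c & a) | ~e)) = 00000000000000000000010100000101
  (~d & (e & ((c & a) | ~e))) = 00000000000000000000010000000100
  (((~d | c) & (b & ~e)) | (~d & (e & ((c & a) | ~e)))) = 00000000100010100000010010001110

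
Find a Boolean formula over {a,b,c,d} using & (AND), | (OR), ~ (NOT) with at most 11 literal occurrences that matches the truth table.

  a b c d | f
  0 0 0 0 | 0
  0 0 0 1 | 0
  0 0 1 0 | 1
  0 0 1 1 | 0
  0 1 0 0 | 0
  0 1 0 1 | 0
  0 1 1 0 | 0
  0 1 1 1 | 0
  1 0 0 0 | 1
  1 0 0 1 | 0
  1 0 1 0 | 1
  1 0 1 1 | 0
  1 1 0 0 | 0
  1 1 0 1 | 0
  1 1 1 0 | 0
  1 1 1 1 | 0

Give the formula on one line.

(((b | a) | ((~d | (a & ~b)) & (c | d))) & (~b & ~d))

  (b | a) = 0000111111111111
  ~d = 1010101010101010
  ~b = 1111000011110000
  (a & ~b) = 0000000011110000
  (~d | (a & ~b)) = 1010101011111010
  (c | d) = 0111011101110111
  ((~d | (a & ~b)) & (c | d)) = 0010001001110010
  ((b | a) | ((~d | (a & ~b)) & (c | d))) = 0010111111111111
  (~b & ~d) = 1010000010100000
  (((b | a) | ((~d | (a & ~b)) & (c | d))) & (~b & ~d)) = 0010000010100000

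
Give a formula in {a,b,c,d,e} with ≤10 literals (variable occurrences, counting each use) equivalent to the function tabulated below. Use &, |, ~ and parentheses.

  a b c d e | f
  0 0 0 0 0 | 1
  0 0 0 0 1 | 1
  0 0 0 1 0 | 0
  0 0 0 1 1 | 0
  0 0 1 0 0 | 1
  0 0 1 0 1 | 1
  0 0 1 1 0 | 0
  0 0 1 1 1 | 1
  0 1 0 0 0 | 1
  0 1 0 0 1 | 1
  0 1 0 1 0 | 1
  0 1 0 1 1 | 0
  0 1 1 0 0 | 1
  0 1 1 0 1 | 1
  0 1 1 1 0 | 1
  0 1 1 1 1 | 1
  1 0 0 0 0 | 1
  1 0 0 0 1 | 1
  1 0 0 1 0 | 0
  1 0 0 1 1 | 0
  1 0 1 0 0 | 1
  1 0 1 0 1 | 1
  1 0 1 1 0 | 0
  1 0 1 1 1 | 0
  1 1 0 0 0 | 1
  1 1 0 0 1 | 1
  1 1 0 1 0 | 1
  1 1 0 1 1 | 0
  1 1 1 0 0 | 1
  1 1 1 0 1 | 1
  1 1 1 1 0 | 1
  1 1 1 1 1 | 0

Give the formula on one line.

(~d | (((~d | e) | b) & (((c & d) & ~a) | ~e)))

  ~d = 11001100110011001100110011001100
  (~d | e) = 11011101110111011101110111011101
  ((~d | e) | b) = 11011101111111111101110111111111
  (c & d) = 00000011000000110000001100000011
  ~a = 11111111111111110000000000000000
  ((c & d) & ~a) = 00000011000000110000000000000000
  ~e = 10101010101010101010101010101010
  (((c & d) & ~a) | ~e) = 10101011101010111010101010101010
  (((~d | e) | b) & (((c & d) & ~a) | ~e)) = 10001001101010111000100010101010
  (~d | (((~d | e) | b) & (((c & d) & ~a) | ~e))) = 11001101111011111100110011101110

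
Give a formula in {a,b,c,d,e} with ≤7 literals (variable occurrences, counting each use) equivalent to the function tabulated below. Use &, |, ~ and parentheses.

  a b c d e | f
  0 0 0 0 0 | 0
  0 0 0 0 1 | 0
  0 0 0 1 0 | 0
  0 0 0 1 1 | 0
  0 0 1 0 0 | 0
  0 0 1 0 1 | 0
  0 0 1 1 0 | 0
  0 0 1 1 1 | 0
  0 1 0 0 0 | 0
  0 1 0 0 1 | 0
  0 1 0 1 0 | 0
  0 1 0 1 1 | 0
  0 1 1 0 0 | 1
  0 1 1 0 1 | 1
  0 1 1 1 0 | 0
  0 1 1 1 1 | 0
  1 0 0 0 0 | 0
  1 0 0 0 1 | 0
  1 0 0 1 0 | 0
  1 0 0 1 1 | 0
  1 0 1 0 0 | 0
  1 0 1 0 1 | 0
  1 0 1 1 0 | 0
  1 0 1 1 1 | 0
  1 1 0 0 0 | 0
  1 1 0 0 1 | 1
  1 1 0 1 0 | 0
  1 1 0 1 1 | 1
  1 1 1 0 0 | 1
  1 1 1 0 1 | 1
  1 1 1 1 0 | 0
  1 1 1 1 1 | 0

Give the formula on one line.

((~c | (~d & b)) & ((a & (b & e)) | c))

  ~c = 11110000111100001111000011110000
  ~d = 11001100110011001100110011001100
  (~d & b) = 00000000110011000000000011001100
  (~c | (~d & b)) = 11110000111111001111000011111100
  (b & e) = 00000000010101010000000001010101
  (a & (b & e)) = 00000000000000000000000001010101
  ((a & (b & e)) | c) = 00001111000011110000111101011111
  ((~c | (~d & b)) & ((a & (b & e)) | c)) = 00000000000011000000000001011100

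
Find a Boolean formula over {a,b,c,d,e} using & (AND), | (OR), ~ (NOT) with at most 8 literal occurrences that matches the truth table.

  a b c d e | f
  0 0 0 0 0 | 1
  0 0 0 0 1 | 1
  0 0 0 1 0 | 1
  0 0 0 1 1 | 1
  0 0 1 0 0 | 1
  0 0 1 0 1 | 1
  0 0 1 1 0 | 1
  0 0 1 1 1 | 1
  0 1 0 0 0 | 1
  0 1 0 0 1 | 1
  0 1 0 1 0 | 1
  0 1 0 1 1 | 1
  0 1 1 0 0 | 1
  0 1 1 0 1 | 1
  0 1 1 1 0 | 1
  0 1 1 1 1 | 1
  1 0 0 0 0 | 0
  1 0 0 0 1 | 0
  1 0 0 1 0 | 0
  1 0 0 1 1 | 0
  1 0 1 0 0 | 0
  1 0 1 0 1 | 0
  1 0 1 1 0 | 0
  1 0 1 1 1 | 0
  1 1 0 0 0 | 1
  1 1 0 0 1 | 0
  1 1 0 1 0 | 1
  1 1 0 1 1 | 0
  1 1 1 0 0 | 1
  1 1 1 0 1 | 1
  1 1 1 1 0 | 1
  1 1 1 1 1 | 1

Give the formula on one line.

(((~a | b) & (~e | c)) | ~a)

  ~a = 11111111111111110000000000000000
  (~a | b) = 11111111111111110000000011111111
  ~e = 10101010101010101010101010101010
  (~e | c) = 10101111101011111010111110101111
  ((~a | b) & (~e | c)) = 10101111101011110000000010101111
  (((~a | b) & (~e | c)) | ~a) = 11111111111111110000000010101111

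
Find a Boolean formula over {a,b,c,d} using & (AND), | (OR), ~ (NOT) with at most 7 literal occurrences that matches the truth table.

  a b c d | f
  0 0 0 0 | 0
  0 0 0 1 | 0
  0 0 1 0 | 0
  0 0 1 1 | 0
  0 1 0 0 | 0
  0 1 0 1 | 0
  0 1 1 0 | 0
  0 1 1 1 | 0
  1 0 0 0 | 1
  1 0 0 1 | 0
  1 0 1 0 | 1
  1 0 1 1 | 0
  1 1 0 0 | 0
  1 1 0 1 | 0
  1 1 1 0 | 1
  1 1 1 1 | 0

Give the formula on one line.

(a & ((c | ~b) & ~d))

  ~b = 1111000011110000
  (c | ~b) = 1111001111110011
  ~d = 1010101010101010
  ((c | ~b) & ~d) = 1010001010100010
  (a & ((c | ~b) & ~d)) = 0000000010100010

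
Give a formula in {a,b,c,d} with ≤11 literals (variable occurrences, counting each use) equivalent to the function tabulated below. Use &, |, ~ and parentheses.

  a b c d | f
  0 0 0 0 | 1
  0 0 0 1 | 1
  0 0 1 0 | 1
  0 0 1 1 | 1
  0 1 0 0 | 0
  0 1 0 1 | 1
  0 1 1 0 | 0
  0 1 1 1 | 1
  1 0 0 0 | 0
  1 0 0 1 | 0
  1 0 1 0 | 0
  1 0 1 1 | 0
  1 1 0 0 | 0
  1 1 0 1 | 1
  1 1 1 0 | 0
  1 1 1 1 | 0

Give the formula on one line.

  ~a = 1111111100000000
  (d & a) = 0000000001010101
  ~b = 1111000011110000
  ((d & a) | ~b) = 1111000011110101
  (((d & a) | ~b) | d) = 1111010111110101
  (~a & (((d & a) | ~b) | d)) = 1111010100000000
  (d & b) = 0000010100000101
  ~c = 1100110011001100
  ((d & b) & ~c) = 0000010000000100
  ((~a & (((d & a) | ~b) | d)) | ((d & b) & ~c)) = 1111010100000100

((~a & (((d & a) | ~b) | d)) | ((d & b) & ~c))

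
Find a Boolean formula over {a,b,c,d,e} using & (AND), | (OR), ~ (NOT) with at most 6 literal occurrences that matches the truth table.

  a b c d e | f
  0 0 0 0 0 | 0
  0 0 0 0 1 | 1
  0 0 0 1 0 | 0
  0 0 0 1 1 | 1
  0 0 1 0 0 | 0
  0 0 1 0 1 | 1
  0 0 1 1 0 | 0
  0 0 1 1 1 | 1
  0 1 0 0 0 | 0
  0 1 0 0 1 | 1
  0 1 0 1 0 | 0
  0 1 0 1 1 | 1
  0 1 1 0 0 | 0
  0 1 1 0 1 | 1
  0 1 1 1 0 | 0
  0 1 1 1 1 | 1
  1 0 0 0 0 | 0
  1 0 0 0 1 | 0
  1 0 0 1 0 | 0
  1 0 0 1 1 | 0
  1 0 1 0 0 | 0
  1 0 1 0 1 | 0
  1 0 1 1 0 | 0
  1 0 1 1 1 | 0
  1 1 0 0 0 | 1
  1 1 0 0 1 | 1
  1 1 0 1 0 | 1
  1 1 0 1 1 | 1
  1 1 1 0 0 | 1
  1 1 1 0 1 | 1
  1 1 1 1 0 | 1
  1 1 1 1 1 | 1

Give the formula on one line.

((e | a) & (b | ~a))

  (e | a) = 01010101010101011111111111111111
  ~a = 11111111111111110000000000000000
  (b | ~a) = 11111111111111110000000011111111
  ((e | a) & (b | ~a)) = 01010101010101010000000011111111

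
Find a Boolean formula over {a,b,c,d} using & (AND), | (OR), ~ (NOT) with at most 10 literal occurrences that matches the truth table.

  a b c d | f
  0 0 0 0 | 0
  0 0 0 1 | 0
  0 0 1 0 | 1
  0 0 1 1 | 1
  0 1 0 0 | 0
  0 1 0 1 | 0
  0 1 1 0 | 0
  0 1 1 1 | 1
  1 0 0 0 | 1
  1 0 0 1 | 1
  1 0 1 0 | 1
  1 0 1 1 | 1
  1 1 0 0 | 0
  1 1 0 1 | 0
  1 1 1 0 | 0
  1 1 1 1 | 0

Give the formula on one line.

  ~a = 1111111100000000
  (d & ~a) = 0101010100000000
  ~d = 1010101010101010
  (b | ~d) = 1010111110101111
  (a | (b | ~d)) = 1010111111111111
  ((d & ~a) & (a | (b | ~d))) = 0000010100000000
  ~b = 1111000011110000
  (((d & ~a) & (a | (b | ~d))) | ~b) = 1111010111110000
  (c | a) = 0011001111111111
  ((((d & ~a) & (a | (b | ~d))) | ~b) & (c | a)) = 0011000111110000

((((d & ~a) & (a | (b | ~d))) | ~b) & (c | a))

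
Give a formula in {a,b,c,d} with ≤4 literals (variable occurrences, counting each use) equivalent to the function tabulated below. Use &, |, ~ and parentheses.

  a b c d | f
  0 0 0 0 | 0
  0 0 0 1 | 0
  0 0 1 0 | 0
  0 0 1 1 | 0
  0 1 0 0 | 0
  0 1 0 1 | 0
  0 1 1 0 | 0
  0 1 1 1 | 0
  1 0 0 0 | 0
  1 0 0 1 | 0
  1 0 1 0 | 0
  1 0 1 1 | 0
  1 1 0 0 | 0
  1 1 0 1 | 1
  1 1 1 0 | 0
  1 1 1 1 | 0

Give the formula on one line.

  (b & d) = 0000010100000101
  ~c = 1100110011001100
  ((b & d) & ~c) = 0000010000000100
  (((b & d) & ~c) & a) = 0000000000000100

(((b & d) & ~c) & a)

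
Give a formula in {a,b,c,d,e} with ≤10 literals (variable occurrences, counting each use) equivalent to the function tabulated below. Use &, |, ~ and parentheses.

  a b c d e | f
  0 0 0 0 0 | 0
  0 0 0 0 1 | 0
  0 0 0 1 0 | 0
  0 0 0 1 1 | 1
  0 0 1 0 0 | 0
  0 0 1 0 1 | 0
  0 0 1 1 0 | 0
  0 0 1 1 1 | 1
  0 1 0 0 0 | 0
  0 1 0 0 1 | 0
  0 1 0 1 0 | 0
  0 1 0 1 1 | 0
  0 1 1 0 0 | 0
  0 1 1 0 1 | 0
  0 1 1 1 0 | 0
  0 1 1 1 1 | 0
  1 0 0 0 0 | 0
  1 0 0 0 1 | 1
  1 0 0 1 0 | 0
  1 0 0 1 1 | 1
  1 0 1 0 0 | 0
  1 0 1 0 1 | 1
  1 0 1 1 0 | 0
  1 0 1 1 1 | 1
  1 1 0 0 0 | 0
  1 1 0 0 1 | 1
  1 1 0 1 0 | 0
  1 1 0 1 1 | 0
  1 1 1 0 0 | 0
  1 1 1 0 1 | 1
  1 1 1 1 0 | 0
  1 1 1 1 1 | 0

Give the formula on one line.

  (c & a) = 00000000000000000000111100001111
  (b & (c & a)) = 00000000000000000000000000001111
  ((b & (c & a)) | d) = 00110011001100110011001100111111
  (((b & (c & a)) | d) | a) = 00110011001100111111111111111111
  (e & (((b & (c & a)) | d) | a)) = 00010001000100010101010101010101
  ~b = 11111111000000001111111100000000
  ~d = 11001100110011001100110011001100
  (~b | ~d) = 11111111110011001111111111001100
  ((e & (((b & (c & a)) | d) | a)) & (~b | ~d)) = 00010001000000000101010101000100

((e & (((b & (c & a)) | d) | a)) & (~b | ~d))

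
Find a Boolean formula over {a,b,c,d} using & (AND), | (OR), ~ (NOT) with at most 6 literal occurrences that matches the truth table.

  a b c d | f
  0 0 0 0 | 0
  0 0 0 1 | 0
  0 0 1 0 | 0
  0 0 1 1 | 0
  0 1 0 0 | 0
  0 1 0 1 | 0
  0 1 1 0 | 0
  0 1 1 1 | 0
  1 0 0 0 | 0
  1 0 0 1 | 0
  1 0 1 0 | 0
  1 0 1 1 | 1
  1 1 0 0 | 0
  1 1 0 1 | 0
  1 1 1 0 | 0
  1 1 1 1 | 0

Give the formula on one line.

  (a & d) = 0000000001010101
  ((a & d) & c) = 0000000000010001
  ~b = 1111000011110000
  (((a & d) & c) & ~b) = 0000000000010000

(((a & d) & c) & ~b)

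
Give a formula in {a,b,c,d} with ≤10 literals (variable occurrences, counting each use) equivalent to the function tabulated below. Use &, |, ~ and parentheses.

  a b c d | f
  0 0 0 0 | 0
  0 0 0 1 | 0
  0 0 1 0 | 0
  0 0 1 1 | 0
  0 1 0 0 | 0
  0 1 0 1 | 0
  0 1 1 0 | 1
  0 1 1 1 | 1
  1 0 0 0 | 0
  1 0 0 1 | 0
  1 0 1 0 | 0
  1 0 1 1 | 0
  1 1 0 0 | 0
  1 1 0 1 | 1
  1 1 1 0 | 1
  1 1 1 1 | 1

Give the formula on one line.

(((b & c) | ((b | ~c) & (~b | a))) & ((d | c) & b))

  (b & c) = 0000001100000011
  ~c = 1100110011001100
  (b | ~c) = 1100111111001111
  ~b = 1111000011110000
  (~b | a) = 1111000011111111
  ((b | ~c) & (~b | a)) = 1100000011001111
  ((b & c) | ((b | ~c) & (~b | a))) = 1100001111001111
  (d | c) = 0111011101110111
  ((d | c) & b) = 0000011100000111
  (((b & c) | ((b | ~c) & (~b | a))) & ((d | c) & b)) = 0000001100000111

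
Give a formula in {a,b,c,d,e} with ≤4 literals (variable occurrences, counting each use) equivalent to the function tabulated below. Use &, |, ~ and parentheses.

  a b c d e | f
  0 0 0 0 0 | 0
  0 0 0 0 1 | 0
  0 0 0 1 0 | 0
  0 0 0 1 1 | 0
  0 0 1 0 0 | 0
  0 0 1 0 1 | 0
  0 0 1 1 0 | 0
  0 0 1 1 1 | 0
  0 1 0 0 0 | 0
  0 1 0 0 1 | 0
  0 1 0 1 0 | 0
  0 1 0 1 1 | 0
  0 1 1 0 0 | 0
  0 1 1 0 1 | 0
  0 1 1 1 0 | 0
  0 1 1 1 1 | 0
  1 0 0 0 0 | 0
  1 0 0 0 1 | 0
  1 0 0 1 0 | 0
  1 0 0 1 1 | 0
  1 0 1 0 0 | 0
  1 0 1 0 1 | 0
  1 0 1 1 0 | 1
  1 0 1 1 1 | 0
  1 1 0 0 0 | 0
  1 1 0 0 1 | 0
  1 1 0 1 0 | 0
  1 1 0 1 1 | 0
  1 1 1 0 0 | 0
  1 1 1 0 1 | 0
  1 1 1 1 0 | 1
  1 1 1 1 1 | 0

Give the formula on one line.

  (a & c) = 00000000000000000000111100001111
  ~e = 10101010101010101010101010101010
  ((a & c) & ~e) = 00000000000000000000101000001010
  (((a & c) & ~e) & d) = 00000000000000000000001000000010

(((a & c) & ~e) & d)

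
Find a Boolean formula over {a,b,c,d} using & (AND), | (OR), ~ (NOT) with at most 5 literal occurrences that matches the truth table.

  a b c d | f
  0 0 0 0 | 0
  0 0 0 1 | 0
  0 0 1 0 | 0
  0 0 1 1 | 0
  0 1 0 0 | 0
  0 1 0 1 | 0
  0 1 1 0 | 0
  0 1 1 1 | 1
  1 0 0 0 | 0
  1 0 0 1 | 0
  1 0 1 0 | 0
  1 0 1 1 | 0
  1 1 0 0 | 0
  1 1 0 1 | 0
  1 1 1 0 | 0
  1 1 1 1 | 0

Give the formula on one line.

(((b & c) & d) & ~a)

  (b & c) = 0000001100000011
  ((b & c) & d) = 0000000100000001
  ~a = 1111111100000000
  (((b & c) & d) & ~a) = 0000000100000000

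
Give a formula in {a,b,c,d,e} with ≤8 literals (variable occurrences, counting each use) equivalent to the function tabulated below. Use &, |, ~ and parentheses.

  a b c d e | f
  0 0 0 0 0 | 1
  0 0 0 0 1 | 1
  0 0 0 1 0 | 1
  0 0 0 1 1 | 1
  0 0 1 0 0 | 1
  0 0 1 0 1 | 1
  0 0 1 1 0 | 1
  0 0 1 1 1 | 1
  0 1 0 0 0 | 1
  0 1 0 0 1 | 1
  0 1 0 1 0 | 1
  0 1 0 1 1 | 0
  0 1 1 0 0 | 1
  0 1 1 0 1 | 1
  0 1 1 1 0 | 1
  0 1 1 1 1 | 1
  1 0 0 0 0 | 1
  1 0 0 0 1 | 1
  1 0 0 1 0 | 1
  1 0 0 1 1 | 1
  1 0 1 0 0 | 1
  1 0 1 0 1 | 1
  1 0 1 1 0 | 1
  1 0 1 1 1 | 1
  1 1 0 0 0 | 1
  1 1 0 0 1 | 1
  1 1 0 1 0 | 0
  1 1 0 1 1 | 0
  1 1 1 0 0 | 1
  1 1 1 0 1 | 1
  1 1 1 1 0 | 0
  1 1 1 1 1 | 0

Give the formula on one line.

  ~d = 11001100110011001100110011001100
  ~c = 11110000111100001111000011110000
  (~c & b) = 00000000111100000000000011110000
  (~d & (~c & b)) = 00000000110000000000000011000000
  ~a = 11111111111111110000000000000000
  (~d | ~a) = 11111111111111111100110011001100
  ~e = 10101010101010101010101010101010
  (~e | c) = 10101111101011111010111110101111
  ((~d | ~a) & (~e | c)) = 10101111101011111000110010001100
  ~b = 11111111000000001111111100000000
  (((~d | ~a) & (~e | c)) | ~b) = 11111111101011111111111110001100
  ((~d & (~c & b)) | (((~d | ~a) & (~e | c)) | ~b)) = 11111111111011111111111111001100

((~d & (~c & b)) | (((~d | ~a) & (~e | c)) | ~b))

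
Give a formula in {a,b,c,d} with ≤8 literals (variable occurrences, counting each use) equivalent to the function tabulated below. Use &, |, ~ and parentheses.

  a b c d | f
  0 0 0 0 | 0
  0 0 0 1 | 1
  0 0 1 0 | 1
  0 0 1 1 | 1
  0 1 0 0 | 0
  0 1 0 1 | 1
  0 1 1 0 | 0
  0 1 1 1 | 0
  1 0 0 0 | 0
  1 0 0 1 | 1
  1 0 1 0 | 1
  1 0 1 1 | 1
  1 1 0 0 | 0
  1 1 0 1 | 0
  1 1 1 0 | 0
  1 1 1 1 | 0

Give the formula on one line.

  ~b = 1111000011110000
  (~b & c) = 0011000000110000
  ~c = 1100110011001100
  (d & ~c) = 0100010001000100
  ((~b & c) | (d & ~c)) = 0111010001110100
  ~a = 1111111100000000
  (c | ~b) = 1111001111110011
  (~a | (c | ~b)) = 1111111111110011
  (((~b & c) | (d & ~c)) & (~a | (c | ~b))) = 0111010001110000

(((~b & c) | (d & ~c)) & (~a | (c | ~b)))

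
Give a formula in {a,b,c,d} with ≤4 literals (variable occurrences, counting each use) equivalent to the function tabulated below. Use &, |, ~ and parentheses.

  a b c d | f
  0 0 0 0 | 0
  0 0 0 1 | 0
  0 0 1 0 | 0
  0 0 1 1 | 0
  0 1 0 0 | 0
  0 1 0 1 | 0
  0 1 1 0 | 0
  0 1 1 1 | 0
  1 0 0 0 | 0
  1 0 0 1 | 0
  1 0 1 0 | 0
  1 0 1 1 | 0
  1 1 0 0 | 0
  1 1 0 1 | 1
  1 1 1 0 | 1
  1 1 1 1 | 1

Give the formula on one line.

(b & (a & (d | c)))

  (d | c) = 0111011101110111
  (a & (d | c)) = 0000000001110111
  (b & (a & (d | c))) = 0000000000000111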